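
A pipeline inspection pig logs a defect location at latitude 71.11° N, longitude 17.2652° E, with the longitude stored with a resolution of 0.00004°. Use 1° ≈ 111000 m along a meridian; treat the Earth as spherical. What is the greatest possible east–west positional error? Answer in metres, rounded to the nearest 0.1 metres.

0.7 metres

With a 0.00004° grid the true value lies within half a step, ±0.00004°/2 = ±2e-05°, of the stored one.
One degree of longitude at 71.11° is 111000 × cos 71.11° ≈ 111000 × 0.3238 = 35936.5 m.
East–west error: 2e-05° × 35936.5 m/° ≈ 0.71873 m.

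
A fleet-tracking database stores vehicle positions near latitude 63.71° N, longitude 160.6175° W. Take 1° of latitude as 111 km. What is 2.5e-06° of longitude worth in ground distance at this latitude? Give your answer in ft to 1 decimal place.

0.4 ft

2.5e-06° of longitude at 63.71° is 2.5e-06 × 111000 × cos 63.71° ≈ 2.5e-06 × 49163.5 = 0.122909 m.
Converting: 0.122909 m × 3.2808 ft/m ≈ 0.40324 ft.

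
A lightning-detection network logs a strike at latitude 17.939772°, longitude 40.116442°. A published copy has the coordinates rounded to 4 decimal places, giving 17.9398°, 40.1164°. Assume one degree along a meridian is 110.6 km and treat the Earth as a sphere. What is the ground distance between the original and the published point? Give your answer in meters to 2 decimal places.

5.40 meters

The latitude changed by -0.000028° and the longitude by +0.000042°.
N–S: -0.000028° × 110600 m/° = -3.0968 m.
East–west at this latitude: 0.000042° × 110600 × cos 17.9398° ≈ 0.000042 × 105223 = 4.41935 m.
Hypotenuse of the two orthogonal shifts: √(3.0968² + 4.41935²) = 5.39637 m.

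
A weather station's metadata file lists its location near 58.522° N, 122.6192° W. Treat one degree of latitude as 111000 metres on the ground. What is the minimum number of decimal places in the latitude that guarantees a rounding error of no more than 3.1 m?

5 decimal places

One degree of latitude covers 111000 m.
Rounding to N decimal places gives at most 0.5 × 10⁻ᴺ degrees of error, i.e. 0.5 × 10⁻ᴺ × 111000 m.
Need 0.5 × 111000 × 10⁻ᴺ ≤ 3.1 → 10⁻ᴺ ≤ 5.586e-05, so N ≥ 4.25.
N = 4 would give 5.55 m (too coarse); N = 5 gives 0.555 m ≤ 3.1 m.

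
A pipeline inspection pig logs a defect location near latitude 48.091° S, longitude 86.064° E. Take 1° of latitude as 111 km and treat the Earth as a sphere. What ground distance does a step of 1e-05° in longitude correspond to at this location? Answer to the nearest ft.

At 48.091° a degree of longitude is 111000 × cos 48.091° ≈ 74142.4 m, so 1e-05° corresponds to 0.741424 m.
In feet: 0.741424 m ÷ 0.3048 ≈ 2.4325 ft.

2 ft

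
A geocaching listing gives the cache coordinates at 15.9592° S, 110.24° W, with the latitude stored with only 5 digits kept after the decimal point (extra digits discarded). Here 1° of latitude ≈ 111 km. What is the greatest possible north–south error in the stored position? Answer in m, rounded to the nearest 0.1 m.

Truncating at 5 decimal places can drop up to a full unit in the last place, so the latitude may be off by as much as 1e-05°.
So the N–S error is at most 1e-05 × 111000 = 1.11 m.

1.1 m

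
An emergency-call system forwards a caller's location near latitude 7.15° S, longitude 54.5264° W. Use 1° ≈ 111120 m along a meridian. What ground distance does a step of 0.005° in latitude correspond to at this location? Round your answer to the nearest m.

556 m

Along a meridian 0.005° is 0.005 × 111120 = 555.6 m.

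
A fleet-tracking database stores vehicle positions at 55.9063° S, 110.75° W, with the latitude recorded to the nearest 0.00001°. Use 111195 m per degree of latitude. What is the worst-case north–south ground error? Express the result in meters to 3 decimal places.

Rounding to 5 decimal places leaves the latitude within ±5e-06° of the true value.
Along the meridian that is 5e-06° × 111195 m/° = 0.555975 m.

0.556 meters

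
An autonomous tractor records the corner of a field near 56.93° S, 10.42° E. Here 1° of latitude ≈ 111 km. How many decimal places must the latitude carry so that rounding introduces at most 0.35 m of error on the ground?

6

One degree of latitude covers 111000 m.
N decimal places → at most half a unit in the last place, 0.5 × 10⁻ᴺ° = 111000/2 × 10⁻ᴺ m.
Setting 55500 × 10⁻ᴺ ≤ 0.35 gives 10ᴺ ≥ 1.586e+05, i.e. N ≥ 5.20.
N = 5 would give 0.555 m (too coarse); N = 6 gives 0.0555 m ≤ 0.35 m.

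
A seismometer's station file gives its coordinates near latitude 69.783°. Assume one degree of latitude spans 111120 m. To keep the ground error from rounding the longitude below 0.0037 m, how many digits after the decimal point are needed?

7

At 69.783° one degree of longitude covers 111120 × cos 69.783° ≈ 111120 × 0.3456 ≈ 38400.5 m.
Rounding to N decimal places gives at most 0.5 × 10⁻ᴺ degrees of error, i.e. 0.5 × 10⁻ᴺ × 38400.5 m.
Need 0.5 × 38400.5 × 10⁻ᴺ ≤ 0.0037 → 10⁻ᴺ ≤ 1.927e-07, so N ≥ 6.72.
So 7 decimal places suffice (0.00192 m); 6 would allow up to 0.0192 m.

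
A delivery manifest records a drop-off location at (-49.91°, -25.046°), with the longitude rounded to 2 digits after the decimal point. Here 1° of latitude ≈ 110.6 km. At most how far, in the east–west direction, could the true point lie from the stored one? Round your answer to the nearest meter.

Rounding to 2 decimal places leaves the longitude within ±0.005° of the true value.
Parallels shrink by cos φ, so at 49.91° a degree of longitude is 110600 × 0.6440 ≈ 71225.3 m.
East–west error: 0.005° × 71225.3 m/° ≈ 356.127 m.

356 meters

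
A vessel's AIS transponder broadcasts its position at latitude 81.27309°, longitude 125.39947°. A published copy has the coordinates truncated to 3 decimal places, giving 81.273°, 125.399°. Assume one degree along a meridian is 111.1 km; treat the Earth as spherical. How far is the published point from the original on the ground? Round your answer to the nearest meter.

The latitude changed by +0.00009° and the longitude by +0.00047°.
North–south shift: 0.00009 × 111100 = 9.999 m.
East–west at this latitude: 0.00047° × 111100 × cos 81.273° ≈ 0.00047 × 16856.8 = 7.92271 m.
Hypotenuse of the two orthogonal shifts: √(9.999² + 7.92271²) = 12.7573 m.

13 meters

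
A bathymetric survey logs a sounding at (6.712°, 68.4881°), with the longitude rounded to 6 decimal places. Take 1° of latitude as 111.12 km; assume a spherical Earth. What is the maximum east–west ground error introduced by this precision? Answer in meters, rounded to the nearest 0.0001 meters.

Rounding to 6 decimal places leaves the longitude within ±5e-07° of the true value.
Parallels shrink by cos φ, so at 6.712° a degree of longitude is 111120 × 0.9931 ≈ 110358 m.
Maximum E–W displacement: 5e-07 × 110358 = 0.0551792 m.

0.0552 meters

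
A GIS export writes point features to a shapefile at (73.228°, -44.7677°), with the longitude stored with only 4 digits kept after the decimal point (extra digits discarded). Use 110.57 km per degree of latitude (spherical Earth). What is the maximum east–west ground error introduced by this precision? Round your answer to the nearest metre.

Truncating at 4 decimal places can drop up to a full unit in the last place, so the longitude may be off by as much as 0.0001°.
At latitude 73.228° a degree of longitude spans 110570 m × cos 73.228° = 110570 × 0.2886 ≈ 31906.5 m.
So at most 0.0001° × 31906.5 ≈ 3.19065 m east–west.

3 metres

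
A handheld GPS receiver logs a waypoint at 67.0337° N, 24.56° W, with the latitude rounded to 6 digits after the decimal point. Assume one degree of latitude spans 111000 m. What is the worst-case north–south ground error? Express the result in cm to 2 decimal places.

Rounding to 6 decimal places leaves the latitude within ±5e-07° of the true value.
So the N–S error is at most 5e-07 × 111000 = 0.0555 m.
That is 0.0555 m = 5.55 cm.

5.55 cm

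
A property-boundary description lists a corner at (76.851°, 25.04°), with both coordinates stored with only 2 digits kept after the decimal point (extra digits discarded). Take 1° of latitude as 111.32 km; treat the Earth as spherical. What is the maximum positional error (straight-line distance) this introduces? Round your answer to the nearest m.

Truncating at 2 decimal places can drop up to a full unit in the last place, so each coordinate may be off by as much as 0.01°.
N–S: 0.01° × 111320 m/° = 1113.2 m.
Longitude error → 0.01 × 111320 × cos 76.851° = 0.01 × 111320 × 0.2275 ≈ 253.235 m.
Combining orthogonally: (1113.2² + 253.235²)^½ ≈ 1141.64 m.

1142 m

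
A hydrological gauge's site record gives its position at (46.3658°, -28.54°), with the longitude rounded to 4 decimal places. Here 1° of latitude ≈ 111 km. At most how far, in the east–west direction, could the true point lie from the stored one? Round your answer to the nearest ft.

Rounding to 4 decimal places leaves the longitude within ±5e-05° of the true value.
One degree of longitude at 46.3658° is 111000 × cos 46.3658° ≈ 111000 × 0.6901 = 76595.7 m.
East–west error: 5e-05° × 76595.7 m/° ≈ 3.82979 m.
In feet: 3.82979 m ÷ 0.3048 ≈ 12.565 ft.

13 ft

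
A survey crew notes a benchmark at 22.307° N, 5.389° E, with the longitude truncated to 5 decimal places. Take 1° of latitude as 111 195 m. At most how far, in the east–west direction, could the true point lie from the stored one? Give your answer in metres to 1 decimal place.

Truncating at 5 decimal places can drop up to a full unit in the last place, so the longitude may be off by as much as 1e-05°.
Parallels shrink by cos φ, so at 22.307° a degree of longitude is 111195 × 0.9252 ≈ 102874 m.
So at most 1e-05° × 102874 ≈ 1.02874 m east–west.

1.0 metres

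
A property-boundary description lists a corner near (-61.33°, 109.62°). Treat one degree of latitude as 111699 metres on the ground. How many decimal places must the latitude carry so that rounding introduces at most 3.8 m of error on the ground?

One degree of latitude covers 111699 m.
Rounding to N decimal places gives at most 0.5 × 10⁻ᴺ degrees of error, i.e. 0.5 × 10⁻ᴺ × 111699 m.
Setting 55849.5 × 10⁻ᴺ ≤ 3.8 gives 10ᴺ ≥ 1.47e+04, i.e. N ≥ 4.17.
At 4 places the error can reach 5.58 m, but 5 places keeps it to 0.558 m.

5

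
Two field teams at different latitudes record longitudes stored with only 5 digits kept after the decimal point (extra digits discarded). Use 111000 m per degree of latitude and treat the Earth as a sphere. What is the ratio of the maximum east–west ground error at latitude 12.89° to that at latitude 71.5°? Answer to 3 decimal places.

Truncating at 5 decimal places can drop up to a full unit in the last place, so the longitude may be off by as much as 1e-05°.
Error at 12.89° = 1e-05° × 111000 × cos 12.89° ≈ 1.11 × 0.9748 = 1.082 m.
At 71.5°: 1e-05° × 111000 × cos 71.5° = 1e-05 × 111000 × 0.3173 ≈ 0.35221 m.
Ratio: 1.082 / 0.35221 = cos 12.89° / cos 71.5° ≈ 3.0721.

3.072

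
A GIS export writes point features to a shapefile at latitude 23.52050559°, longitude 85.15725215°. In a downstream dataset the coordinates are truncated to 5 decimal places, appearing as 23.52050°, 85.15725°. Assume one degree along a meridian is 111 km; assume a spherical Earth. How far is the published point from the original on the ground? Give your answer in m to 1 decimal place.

Δlat = 23.52050559 − 23.52050 = +0.00000559°; Δlon = 85.15725215 − 85.15725 = +0.00000215°.
N–S: 0.00000559° × 111000 m/° = 0.62049 m.
East–west at this latitude: 0.00000215° × 111000 × cos 23.5205° ≈ 0.00000215 × 101778 = 0.218822 m.
Distance: √(0.62049² + 0.218822²) ≈ 0.657945 m.

0.7 m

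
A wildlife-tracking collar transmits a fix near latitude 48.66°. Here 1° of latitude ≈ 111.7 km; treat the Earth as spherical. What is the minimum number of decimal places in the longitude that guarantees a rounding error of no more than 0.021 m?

At 48.66° one degree of longitude covers 111700 × cos 48.66° ≈ 111700 × 0.6605 ≈ 73780.8 m.
With N decimal places the half-ulp bound is 0.5·10⁻ᴺ°, or 0.5·10⁻ᴺ × 73780.8 m on the ground.
Setting 36890.4 × 10⁻ᴺ ≤ 0.021 gives 10ᴺ ≥ 1.757e+06, i.e. N ≥ 6.24.
So 7 decimal places suffice (0.00369 m); 6 would allow up to 0.0369 m.

7 decimal places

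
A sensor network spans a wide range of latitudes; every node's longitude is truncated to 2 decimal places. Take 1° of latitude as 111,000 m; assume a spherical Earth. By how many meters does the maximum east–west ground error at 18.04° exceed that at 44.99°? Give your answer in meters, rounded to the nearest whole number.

Truncating at 2 decimal places can drop up to a full unit in the last place, so the longitude may be off by as much as 0.01°.
At 18.04°: 0.01° × 111000 × cos 18.04° = 0.01 × 111000 × 0.9508 ≈ 1055.4 m.
At 44.99°: 0.01° × 111000 × cos 44.99° = 0.01 × 111000 × 0.7072 ≈ 785.03 m.
So the lower-latitude error exceeds the higher by 1055.4 − 785.03 = 270.41 m.

270 meters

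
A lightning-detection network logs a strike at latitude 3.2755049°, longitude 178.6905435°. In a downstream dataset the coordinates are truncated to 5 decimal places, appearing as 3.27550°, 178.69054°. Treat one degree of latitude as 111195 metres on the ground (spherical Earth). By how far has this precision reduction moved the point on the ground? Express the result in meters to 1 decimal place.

Δlat = 3.2755049 − 3.27550 = +0.0000049°; Δlon = 178.6905435 − 178.69054 = +0.0000035°.
N–S: 0.0000049° × 111195 m/° = 0.544855 m.
E–W at 3.2755°: 0.0000035° × 111195 × cos 3.2755° = 0.0000035 × 111195 × 0.9984 ≈ 0.388547 m.
Distance: √(0.544855² + 0.388547²) ≈ 0.669206 m.

0.7 meters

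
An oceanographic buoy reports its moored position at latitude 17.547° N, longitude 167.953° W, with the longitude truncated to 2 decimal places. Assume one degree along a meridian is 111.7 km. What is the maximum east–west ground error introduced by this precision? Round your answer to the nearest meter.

1065 meters

Truncating at 2 decimal places can drop up to a full unit in the last place, so the longitude may be off by as much as 0.01°.
Parallels shrink by cos φ, so at 17.547° a degree of longitude is 111700 × 0.9535 ≈ 106503 m.
So at most 0.01° × 106503 ≈ 1065.03 m east–west.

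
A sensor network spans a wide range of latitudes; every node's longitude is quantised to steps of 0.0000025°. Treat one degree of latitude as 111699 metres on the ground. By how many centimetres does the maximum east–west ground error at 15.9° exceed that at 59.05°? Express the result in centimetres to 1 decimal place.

With a 0.0000025° grid the true value lies within half a step, ±0.0000025°/2 = ±1.25e-06°, of the stored one.
At 15.9°: 1.25e-06° × 111699 × cos 15.9° = 1.25e-06 × 111699 × 0.9617 ≈ 0.13428 m.
At 59.05°: 1.25e-06° × 111699 × cos 59.05° = 1.25e-06 × 111699 × 0.5143 ≈ 0.071807 m.
Difference: 0.13428 − 0.071807 = 0.062475 m.
That is 0.0624748 m = 6.2475 cm.

6.2 centimetres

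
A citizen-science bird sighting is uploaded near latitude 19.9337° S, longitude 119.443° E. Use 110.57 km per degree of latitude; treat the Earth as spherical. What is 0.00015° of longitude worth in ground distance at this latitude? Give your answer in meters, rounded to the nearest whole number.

16 meters

One degree of longitude here spans 110570 × cos 19.9337° = 110570 × 0.9401 ≈ 103946 m; 0.00015° of that is 15.5918 m.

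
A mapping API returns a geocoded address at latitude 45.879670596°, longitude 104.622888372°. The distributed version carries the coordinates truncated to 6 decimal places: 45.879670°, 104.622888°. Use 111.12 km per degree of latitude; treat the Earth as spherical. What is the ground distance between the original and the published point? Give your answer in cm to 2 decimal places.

7.22 cm

The latitude changed by +0.000000596° and the longitude by +0.000000372°.
North–south shift: 0.000000596 × 111120 = 0.0662275 m.
East–west at this latitude: 0.000000372° × 111120 × cos 45.8797° ≈ 0.000000372 × 77358.1 = 0.0287772 m.
Combined displacement = (0.0662275² + 0.0287772²)^½ ≈ 0.0722095 m.
That is 0.0722095 m = 7.221 cm.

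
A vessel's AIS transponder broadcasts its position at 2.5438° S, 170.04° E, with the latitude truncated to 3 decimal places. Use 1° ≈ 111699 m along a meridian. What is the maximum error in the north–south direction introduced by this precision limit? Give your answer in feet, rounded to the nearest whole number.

366 feet

Truncating at 3 decimal places can drop up to a full unit in the last place, so the latitude may be off by as much as 0.001°.
North–south distance: 0.001° × 111699 m/° = 111.699 m.
Converting: 111.699 m × 3.2808 ft/m ≈ 366.47 ft.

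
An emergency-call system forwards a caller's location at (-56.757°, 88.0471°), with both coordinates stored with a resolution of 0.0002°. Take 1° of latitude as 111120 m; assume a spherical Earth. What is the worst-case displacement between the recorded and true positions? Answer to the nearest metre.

13 metres

With a 0.0002° grid the true value lies within half a step, ±0.0002°/2 = ±0.0001°, of the stored one.
Latitude error → 0.0001 × 111120 = 11.112 m along the meridian.
East–west component at 56.757°: 0.0001° × 111120 × cos 56.757° ≈ 0.0001 × 60915 ≈ 6.0915 m.
Combining orthogonally: (11.112² + 6.0915²)^½ ≈ 12.6721 m.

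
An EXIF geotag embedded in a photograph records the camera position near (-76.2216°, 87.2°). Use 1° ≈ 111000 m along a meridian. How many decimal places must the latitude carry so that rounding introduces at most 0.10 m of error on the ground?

One degree of latitude covers 111000 m.
Rounding to N decimal places gives at most 0.5 × 10⁻ᴺ degrees of error, i.e. 0.5 × 10⁻ᴺ × 111000 m.
Setting 55500 × 10⁻ᴺ ≤ 0.10 gives 10ᴺ ≥ 5.55e+05, i.e. N ≥ 5.74.
N = 5 would give 0.555 m (too coarse); N = 6 gives 0.0555 m ≤ 0.10 m.

6 decimal places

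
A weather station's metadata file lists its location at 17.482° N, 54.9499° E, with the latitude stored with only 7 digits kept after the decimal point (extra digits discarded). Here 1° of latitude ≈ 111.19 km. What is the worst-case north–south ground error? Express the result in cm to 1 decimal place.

Truncating at 7 decimal places can drop up to a full unit in the last place, so the latitude may be off by as much as 1e-07°.
So the N–S error is at most 1e-07 × 111190 = 0.011119 m.
That is 0.011119 m = 1.1119 cm.

1.1 cm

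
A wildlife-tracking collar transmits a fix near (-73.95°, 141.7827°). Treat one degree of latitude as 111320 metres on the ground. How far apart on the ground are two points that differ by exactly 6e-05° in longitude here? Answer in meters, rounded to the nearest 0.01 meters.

6e-05° of longitude at 73.95° is 6e-05 × 111320 × cos 73.95° ≈ 6e-05 × 30777.3 = 1.84664 m.

1.85 meters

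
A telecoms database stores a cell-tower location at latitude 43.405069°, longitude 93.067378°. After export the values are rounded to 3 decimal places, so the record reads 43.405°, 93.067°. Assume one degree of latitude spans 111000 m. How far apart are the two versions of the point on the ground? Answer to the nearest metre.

31 metres

Δlat = 43.405069 − 43.405 = +0.000069°; Δlon = 93.067378 − 93.067 = +0.000378°.
N–S: 0.000069° × 111000 m/° = 7.659 m.
East–west at this latitude: 0.000378° × 111000 × cos 43.405° ≈ 0.000378 × 80643.1 = 30.4831 m.
Distance: √(7.659² + 30.4831²) ≈ 31.4306 m.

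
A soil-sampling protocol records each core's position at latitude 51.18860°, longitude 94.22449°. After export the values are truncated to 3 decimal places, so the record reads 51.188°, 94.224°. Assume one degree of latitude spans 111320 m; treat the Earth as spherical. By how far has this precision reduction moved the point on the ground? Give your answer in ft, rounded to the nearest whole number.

The latitude changed by +0.00060° and the longitude by +0.00049°.
North–south shift: 0.00060 × 111320 = 66.792 m.
E–W at 51.188°: 0.00049° × 111320 × cos 51.188° = 0.00049 × 111320 × 0.6268 ≈ 34.1881 m.
Hypotenuse of the two orthogonal shifts: √(66.792² + 34.1881²) = 75.0333 m.
In feet: 75.0333 m ÷ 0.3048 ≈ 246.17 ft.

246 ft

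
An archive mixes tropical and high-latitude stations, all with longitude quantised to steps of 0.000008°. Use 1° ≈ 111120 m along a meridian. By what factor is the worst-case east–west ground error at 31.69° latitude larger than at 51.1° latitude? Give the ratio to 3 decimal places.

With a 0.000008° grid the true value lies within half a step, ±0.000008°/2 = ±4e-06°, of the stored one.
Error at 31.69° = 4e-06° × 111120 × cos 31.69° ≈ 0.44448 × 0.8509 = 0.37821 m.
Error at 51.1° = 4e-06° × 111120 × cos 51.1° ≈ 0.44448 × 0.6280 = 0.27912 m.
Ratio: 0.37821 / 0.27912 = cos 31.69° / cos 51.1° ≈ 1.3550.

1.355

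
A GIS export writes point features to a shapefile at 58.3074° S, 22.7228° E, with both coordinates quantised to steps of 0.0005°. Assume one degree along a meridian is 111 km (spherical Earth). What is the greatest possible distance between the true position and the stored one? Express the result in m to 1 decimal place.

With a 0.0005° grid the true value lies within half a step, ±0.0005°/2 = ±0.00025°, of the stored one.
North–south component: 0.00025° × 111000 = 27.75 m.
E–W at 58.3074°: 0.00025° × 111000 × cos 58.3074° = 0.00025 × 111000 × 0.5254 ≈ 14.5788 m.
The two errors are perpendicular, so the maximum displacement is √(27.75² + 14.5788²) ≈ 31.3465 m.

31.3 m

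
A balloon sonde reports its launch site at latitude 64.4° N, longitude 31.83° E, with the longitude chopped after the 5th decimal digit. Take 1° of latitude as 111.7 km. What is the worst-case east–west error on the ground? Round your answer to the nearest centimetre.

48 centimetres

Truncating at 5 decimal places can drop up to a full unit in the last place, so the longitude may be off by as much as 1e-05°.
One degree of longitude at 64.4° is 111700 × cos 64.4° ≈ 111700 × 0.4321 = 48264 m.
Maximum E–W displacement: 1e-05 × 48264 = 0.48264 m.
That is 0.48264 m = 48.264 cm.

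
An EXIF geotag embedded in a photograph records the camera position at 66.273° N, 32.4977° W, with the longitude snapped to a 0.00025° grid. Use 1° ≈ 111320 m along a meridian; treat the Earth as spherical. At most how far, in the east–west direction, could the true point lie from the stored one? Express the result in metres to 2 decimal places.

5.60 metres

With a 0.00025° grid the true value lies within half a step, ±0.00025°/2 = ±0.000125°, of the stored one.
Parallels shrink by cos φ, so at 66.273° a degree of longitude is 111320 × 0.4024 ≈ 44792.9 m.
East–west error: 0.000125° × 44792.9 m/° ≈ 5.59911 m.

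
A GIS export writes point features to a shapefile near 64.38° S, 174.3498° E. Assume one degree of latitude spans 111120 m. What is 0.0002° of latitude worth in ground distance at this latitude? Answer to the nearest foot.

73 feet

0.0002° × 111120 m/° = 22.224 m.
Converting: 22.224 m × 3.2808 ft/m ≈ 72.913 ft.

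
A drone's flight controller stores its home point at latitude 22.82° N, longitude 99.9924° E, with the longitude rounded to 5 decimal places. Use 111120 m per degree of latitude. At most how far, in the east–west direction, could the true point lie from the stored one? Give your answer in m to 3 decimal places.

0.512 m

Rounding to 5 decimal places leaves the longitude within ±5e-06° of the true value.
One degree of longitude at 22.82° is 111120 × cos 22.82° ≈ 111120 × 0.9217 = 102422 m.
So at most 5e-06° × 102422 ≈ 0.512112 m east–west.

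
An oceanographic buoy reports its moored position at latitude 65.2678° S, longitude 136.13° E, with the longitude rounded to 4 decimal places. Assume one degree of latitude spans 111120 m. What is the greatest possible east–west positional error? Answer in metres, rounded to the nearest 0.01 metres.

2.32 metres

Rounding to 4 decimal places leaves the longitude within ±5e-05° of the true value.
One degree of longitude at 65.2678° is 111120 × cos 65.2678° ≈ 111120 × 0.4184 = 46490.1 m.
Maximum E–W displacement: 5e-05 × 46490.1 = 2.32451 m.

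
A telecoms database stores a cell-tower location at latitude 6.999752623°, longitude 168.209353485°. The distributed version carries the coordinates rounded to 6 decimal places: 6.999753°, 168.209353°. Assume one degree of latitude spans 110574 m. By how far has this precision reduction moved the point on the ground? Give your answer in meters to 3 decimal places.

Δlat = 6.999752623 − 6.999753 = -0.000000377°; Δlon = 168.209353485 − 168.209353 = +0.000000485°.
N–S: -0.000000377° × 110574 m/° = -0.0416864 m.
E–W at 6.99975°: 0.000000485° × 110574 × cos 6.99975° = 0.000000485 × 110574 × 0.9925 ≈ 0.0532287 m.
Hypotenuse of the two orthogonal shifts: √(0.0416864² + 0.0532287²) = 0.0676095 m.

0.068 meters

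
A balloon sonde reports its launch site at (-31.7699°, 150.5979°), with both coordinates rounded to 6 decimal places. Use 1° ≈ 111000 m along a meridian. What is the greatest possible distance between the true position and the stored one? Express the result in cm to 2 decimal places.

Rounding to 6 decimal places leaves each coordinate within ±5e-07° of the true value.
North–south component: 5e-07° × 111000 = 0.0555 m.
E–W at 31.7699°: 5e-07° × 111000 × cos 31.7699° = 5e-07 × 111000 × 0.8502 ≈ 0.0471844 m.
Worst case both components are at the extreme and orthogonal: √(0.0555² + 0.0471844²) ≈ 0.0728465 m.
That is 0.0728465 m = 7.2847 cm.

7.28 cm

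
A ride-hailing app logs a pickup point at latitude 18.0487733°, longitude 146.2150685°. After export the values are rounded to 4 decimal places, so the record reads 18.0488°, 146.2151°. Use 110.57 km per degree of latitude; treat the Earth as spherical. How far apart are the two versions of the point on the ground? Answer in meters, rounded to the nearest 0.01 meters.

4.44 meters

The latitude changed by -0.0000267° and the longitude by -0.0000315°.
N–S: -0.0000267° × 110570 m/° = -2.95222 m.
E–W at 18.0488°: -0.0000315° × 110570 × cos 18.0488° = -0.0000315 × 110570 × 0.9508 ≈ -3.31157 m.
Distance: √(2.95222² + 3.31157²) ≈ 4.43645 m.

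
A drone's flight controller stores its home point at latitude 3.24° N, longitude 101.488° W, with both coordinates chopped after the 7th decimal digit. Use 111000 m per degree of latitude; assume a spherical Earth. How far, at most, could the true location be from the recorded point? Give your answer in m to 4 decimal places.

Truncating at 7 decimal places can drop up to a full unit in the last place, so each coordinate may be off by as much as 1e-07°.
Latitude error → 1e-07 × 111000 = 0.0111 m along the meridian.
E–W at 3.24°: 1e-07° × 111000 × cos 3.24° = 1e-07 × 111000 × 0.9984 ≈ 0.0110823 m.
Worst case both components are at the extreme and orthogonal: √(0.0111² + 0.0110823²) ≈ 0.0156852 m.

0.0157 m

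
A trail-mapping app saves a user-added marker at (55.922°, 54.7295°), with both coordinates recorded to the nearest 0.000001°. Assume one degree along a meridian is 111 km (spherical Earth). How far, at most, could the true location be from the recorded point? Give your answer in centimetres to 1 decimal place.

Rounding to 6 decimal places leaves each coordinate within ±5e-07° of the true value.
North–south component: 5e-07° × 111000 = 0.0555 m.
East–west component at 55.922°: 5e-07° × 111000 × cos 55.922° ≈ 5e-07 × 62195.6 ≈ 0.0310978 m.
Worst case both components are at the extreme and orthogonal: √(0.0555² + 0.0310978²) ≈ 0.0636186 m.
That is 0.0636186 m = 6.3619 cm.

6.4 centimetres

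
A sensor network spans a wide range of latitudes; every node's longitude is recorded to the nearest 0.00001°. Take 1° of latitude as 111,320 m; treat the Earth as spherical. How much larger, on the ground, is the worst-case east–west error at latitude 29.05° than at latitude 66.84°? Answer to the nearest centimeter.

27 centimeters

Rounding to 5 decimal places leaves the longitude within ±5e-06° of the true value.
At 29.05°: 5e-06° × 111320 × cos 29.05° = 5e-06 × 111320 × 0.8742 ≈ 0.48658 m.
Error at 66.84° = 5e-06° × 111320 × cos 66.84° ≈ 0.5566 × 0.3933 = 0.21891 m.
So the lower-latitude error exceeds the higher by 0.48658 − 0.21891 = 0.26767 m.
That is 0.267667 m = 26.767 cm.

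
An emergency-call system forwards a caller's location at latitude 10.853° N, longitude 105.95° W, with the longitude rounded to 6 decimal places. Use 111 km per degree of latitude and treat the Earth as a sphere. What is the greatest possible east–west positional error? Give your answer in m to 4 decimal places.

Rounding to 6 decimal places leaves the longitude within ±5e-07° of the true value.
One degree of longitude at 10.853° is 111000 × cos 10.853° ≈ 111000 × 0.9821 = 109015 m.
So at most 5e-07° × 109015 ≈ 0.0545073 m east–west.

0.0545 m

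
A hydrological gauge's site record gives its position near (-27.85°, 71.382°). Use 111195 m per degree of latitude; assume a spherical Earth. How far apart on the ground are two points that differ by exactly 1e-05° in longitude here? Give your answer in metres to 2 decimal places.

1e-05° of longitude at 27.85° is 1e-05 × 111195 × cos 27.85° ≈ 1e-05 × 98315.7 = 0.983157 m.

0.98 metres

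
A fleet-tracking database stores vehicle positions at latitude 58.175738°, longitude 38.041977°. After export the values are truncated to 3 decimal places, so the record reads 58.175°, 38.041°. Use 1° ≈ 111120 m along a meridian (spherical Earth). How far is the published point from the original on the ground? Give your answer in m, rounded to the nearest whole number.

100 m

The latitude changed by +0.000738° and the longitude by +0.000977°.
North–south shift: 0.000738 × 111120 = 82.0066 m.
East–west at this latitude: 0.000977° × 111120 × cos 58.175° ≈ 0.000977 × 58596.5 = 57.2488 m.
Combined displacement = (82.0066² + 57.2488²)^½ ≈ 100.013 m.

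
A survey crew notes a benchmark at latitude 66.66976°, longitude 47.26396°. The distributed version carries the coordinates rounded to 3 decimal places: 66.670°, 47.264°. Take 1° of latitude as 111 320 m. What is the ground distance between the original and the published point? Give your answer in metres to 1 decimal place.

26.8 metres

Δlat = 66.66976 − 66.670 = -0.00024°; Δlon = 47.26396 − 47.264 = -0.00004°.
N–S: -0.00024° × 111320 m/° = -26.7168 m.
E–W at 66.67°: -0.00004° × 111320 × cos 66.67° = -0.00004 × 111320 × 0.3960 ≈ -1.76343 m.
Combined displacement = (26.7168² + 1.76343²)^½ ≈ 26.7749 m.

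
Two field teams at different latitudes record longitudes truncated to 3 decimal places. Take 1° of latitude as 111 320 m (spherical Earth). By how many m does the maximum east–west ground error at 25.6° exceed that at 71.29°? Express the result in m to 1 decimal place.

64.7 m

Truncating at 3 decimal places can drop up to a full unit in the last place, so the longitude may be off by as much as 0.001°.
Error at 25.6° = 0.001° × 111320 × cos 25.6° ≈ 111.32 × 0.9018 = 100.39 m.
At 71.29°: 0.001° × 111320 × cos 71.29° = 0.001 × 111320 × 0.3208 ≈ 35.709 m.
So the lower-latitude error exceeds the higher by 100.39 − 35.709 = 64.683 m.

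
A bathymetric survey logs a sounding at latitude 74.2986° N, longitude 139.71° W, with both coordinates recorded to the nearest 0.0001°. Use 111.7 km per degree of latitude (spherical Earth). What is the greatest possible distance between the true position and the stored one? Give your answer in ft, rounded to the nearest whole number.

Rounding to 4 decimal places leaves each coordinate within ±5e-05° of the true value.
North–south component: 5e-05° × 111700 = 5.585 m.
East–west component at 74.2986°: 5e-05° × 111700 × cos 74.2986° ≈ 5e-05 × 30228.7 ≈ 1.51143 m.
The two errors are perpendicular, so the maximum displacement is √(5.585² + 1.51143²) ≈ 5.7859 m.
In feet: 5.7859 m ÷ 0.3048 ≈ 18.983 ft.

19 ft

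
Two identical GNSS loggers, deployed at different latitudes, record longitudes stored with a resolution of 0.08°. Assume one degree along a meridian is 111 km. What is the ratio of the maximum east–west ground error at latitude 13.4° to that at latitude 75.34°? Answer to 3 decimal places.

3.844

With a 0.08° grid the true value lies within half a step, ±0.08°/2 = ±0.04°, of the stored one.
At 13.4°: 0.04° × 111000 × cos 13.4° = 0.04 × 111000 × 0.9728 ≈ 4319.1 m.
At 75.34°: 0.04° × 111000 × cos 75.34° = 0.04 × 111000 × 0.2531 ≈ 1123.7 m.
Ratio: 4319.1 / 1123.7 = cos 13.4° / cos 75.34° ≈ 3.8437.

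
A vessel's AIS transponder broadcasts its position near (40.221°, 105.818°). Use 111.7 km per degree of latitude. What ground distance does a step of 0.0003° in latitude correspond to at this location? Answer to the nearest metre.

0.0003° × 111700 m/° = 33.51 m.

34 metres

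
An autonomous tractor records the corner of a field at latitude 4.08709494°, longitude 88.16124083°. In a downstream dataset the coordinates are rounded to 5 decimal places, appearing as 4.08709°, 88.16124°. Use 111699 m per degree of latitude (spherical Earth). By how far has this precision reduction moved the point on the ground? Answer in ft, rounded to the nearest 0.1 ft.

1.8 ft

The latitude changed by +0.00000494° and the longitude by +0.00000083°.
North–south shift: 0.00000494 × 111699 = 0.551793 m.
E–W at 4.08709°: 0.00000083° × 111699 × cos 4.08709° = 0.00000083 × 111699 × 0.9975 ≈ 0.0924744 m.
Hypotenuse of the two orthogonal shifts: √(0.551793² + 0.0924744²) = 0.559488 m.
Converting: 0.559488 m × 3.2808 ft/m ≈ 1.8356 ft.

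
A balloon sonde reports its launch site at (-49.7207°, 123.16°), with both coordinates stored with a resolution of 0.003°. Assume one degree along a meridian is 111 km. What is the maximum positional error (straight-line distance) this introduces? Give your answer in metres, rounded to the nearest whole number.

With a 0.003° grid the true value lies within half a step, ±0.003°/2 = ±0.0015°, of the stored one.
Latitude error → 0.0015 × 111000 = 166.5 m along the meridian.
E–W at 49.7207°: 0.0015° × 111000 × cos 49.7207° = 0.0015 × 111000 × 0.6465 ≈ 107.645 m.
Combining orthogonally: (166.5² + 107.645²)^½ ≈ 198.267 m.

198 metres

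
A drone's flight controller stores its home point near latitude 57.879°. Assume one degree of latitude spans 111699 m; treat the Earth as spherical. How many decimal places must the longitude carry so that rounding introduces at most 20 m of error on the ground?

At 57.879° one degree of longitude covers 111699 × cos 57.879° ≈ 111699 × 0.5317 ≈ 59391.4 m.
N decimal places → at most half a unit in the last place, 0.5 × 10⁻ᴺ° = 59391.4/2 × 10⁻ᴺ m.
Setting 29695.7 × 10⁻ᴺ ≤ 20 gives 10ᴺ ≥ 1485, i.e. N ≥ 3.17.
N = 3 would give 29.7 m (too coarse); N = 4 gives 2.97 m ≤ 20 m.

4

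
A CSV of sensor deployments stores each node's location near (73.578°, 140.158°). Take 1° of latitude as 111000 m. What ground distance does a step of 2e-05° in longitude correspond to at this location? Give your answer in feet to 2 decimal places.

2.06 feet

2e-05° of longitude at 73.578° is 2e-05 × 111000 × cos 73.578° ≈ 2e-05 × 31380.8 = 0.627616 m.
Converting: 0.627616 m × 3.2808 ft/m ≈ 2.0591 ft.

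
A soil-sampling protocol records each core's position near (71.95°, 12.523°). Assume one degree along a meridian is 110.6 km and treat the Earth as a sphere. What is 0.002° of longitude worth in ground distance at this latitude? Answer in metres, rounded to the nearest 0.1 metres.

68.5 metres

0.002° of longitude at 71.95° is 0.002 × 110600 × cos 71.95° ≈ 0.002 × 34269.1 = 68.5381 m.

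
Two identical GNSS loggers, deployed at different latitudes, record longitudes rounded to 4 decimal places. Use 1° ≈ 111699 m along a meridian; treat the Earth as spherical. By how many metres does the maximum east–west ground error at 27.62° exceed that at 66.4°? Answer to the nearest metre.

Rounding to 4 decimal places leaves the longitude within ±5e-05° of the true value.
Error at 27.62° = 5e-05° × 111699 × cos 27.62° ≈ 5.585 × 0.8860 = 4.9485 m.
Error at 66.4° = 5e-05° × 111699 × cos 66.4° ≈ 5.585 × 0.4003 = 2.2359 m.
So the lower-latitude error exceeds the higher by 4.9485 − 2.2359 = 2.7126 m.

3 metres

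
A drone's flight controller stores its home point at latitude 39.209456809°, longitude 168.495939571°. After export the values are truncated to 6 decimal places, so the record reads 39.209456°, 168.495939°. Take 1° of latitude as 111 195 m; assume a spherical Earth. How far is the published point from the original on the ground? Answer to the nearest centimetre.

Δlat = 39.209456809 − 39.209456 = +0.000000809°; Δlon = 168.495939571 − 168.495939 = +0.000000571°.
N–S: 0.000000809° × 111195 m/° = 0.0899568 m.
East–west at this latitude: 0.000000571° × 111195 × cos 39.2095° ≈ 0.000000571 × 86158.4 = 0.0491964 m.
Combined displacement = (0.0899568² + 0.0491964²)^½ ≈ 0.102531 m.
That is 0.102531 m = 10.253 cm.

10 centimetres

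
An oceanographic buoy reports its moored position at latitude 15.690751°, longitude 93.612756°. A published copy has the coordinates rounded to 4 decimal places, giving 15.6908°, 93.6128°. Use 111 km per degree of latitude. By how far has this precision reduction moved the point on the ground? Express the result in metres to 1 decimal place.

7.2 metres

The latitude changed by -0.000049° and the longitude by -0.000044°.
N–S: -0.000049° × 111000 m/° = -5.439 m.
East–west at this latitude: -0.000044° × 111000 × cos 15.6908° ≈ -0.000044 × 106864 = -4.702 m.
Combined displacement = (5.439² + 4.702²)^½ ≈ 7.18968 m.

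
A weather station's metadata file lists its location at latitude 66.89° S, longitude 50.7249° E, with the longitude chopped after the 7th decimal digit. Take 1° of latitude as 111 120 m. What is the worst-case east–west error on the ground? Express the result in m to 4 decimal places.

0.0044 m

Truncating at 7 decimal places can drop up to a full unit in the last place, so the longitude may be off by as much as 1e-07°.
At latitude 66.89° a degree of longitude spans 111120 m × cos 66.89° = 111120 × 0.3925 ≈ 43614.3 m.
Maximum E–W displacement: 1e-07 × 43614.3 = 0.00436143 m.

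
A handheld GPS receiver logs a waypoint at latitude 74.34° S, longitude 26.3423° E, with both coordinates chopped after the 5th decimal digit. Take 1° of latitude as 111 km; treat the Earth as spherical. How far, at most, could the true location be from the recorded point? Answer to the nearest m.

Truncating at 5 decimal places can drop up to a full unit in the last place, so each coordinate may be off by as much as 1e-05°.
North–south component: 1e-05° × 111000 = 1.11 m.
E–W at 74.34°: 1e-05° × 111000 × cos 74.34° = 1e-05 × 111000 × 0.2699 ≈ 0.29962 m.
The two errors are perpendicular, so the maximum displacement is √(1.11² + 0.29962²) ≈ 1.14973 m.

1 m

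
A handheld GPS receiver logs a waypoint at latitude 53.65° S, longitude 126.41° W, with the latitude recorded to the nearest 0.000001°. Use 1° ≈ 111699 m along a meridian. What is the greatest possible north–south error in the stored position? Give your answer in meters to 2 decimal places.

Rounding to 6 decimal places leaves the latitude within ±5e-07° of the true value.
So the N–S error is at most 5e-07 × 111699 = 0.0558495 m.

0.06 meters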